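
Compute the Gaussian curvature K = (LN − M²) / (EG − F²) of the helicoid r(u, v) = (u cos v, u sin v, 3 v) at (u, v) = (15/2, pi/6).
K = -16/7569

Coefficients of the first fundamental form: E = 1, F = 0, G = u^2 + 9.
Coefficients of the second fundamental form: L = 0, M = -3/sqrt(u^2 + 9), N = 0.
Assemble K = (LN − M²)/(EG − F²) = -9/(u^2 + 9)^2. At (u, v) = (15/2, pi/6): K = -16/7569.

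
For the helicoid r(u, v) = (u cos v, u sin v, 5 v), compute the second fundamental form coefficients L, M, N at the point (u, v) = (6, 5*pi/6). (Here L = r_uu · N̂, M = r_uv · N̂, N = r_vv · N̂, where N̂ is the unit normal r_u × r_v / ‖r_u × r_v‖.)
L = 0;  M = -5*sqrt(61)/61;  N = 0

Compute the unit normal N̂(u, v) = (5*sin(v)/sqrt(u^2 + 25), -5*cos(v)/sqrt(u^2 + 25), u/sqrt(u^2 + 25)), and the second partials r_uu, r_uv, r_vv. Take dot products:
  L(u, v) = r_uu · N̂ = 0,
  M(u, v) = r_uv · N̂ = -5/sqrt(u^2 + 25),
  N(u, v) = r_vv · N̂ = 0.
Evaluating at (u, v) = (6, 5*pi/6):
  L = 0, M = -5*sqrt(61)/61, N = 0.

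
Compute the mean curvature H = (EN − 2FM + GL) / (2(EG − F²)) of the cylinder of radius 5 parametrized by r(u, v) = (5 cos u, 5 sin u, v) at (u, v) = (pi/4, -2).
H = -1/10

With E = 25, F = 0, G = 1, L = -5, M = 0, N = 0, assemble
  H = (EN − 2FM + GL) / (2(EG − F²)) = -1/10.
At (u, v) = (pi/4, -2): H = -1/10.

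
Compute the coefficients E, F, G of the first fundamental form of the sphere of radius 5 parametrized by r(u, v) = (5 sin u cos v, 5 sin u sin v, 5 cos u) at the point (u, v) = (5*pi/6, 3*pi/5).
E = 25;  F = 0;  G = 25/4

Partials: r_u = (5*cos(u)*cos(v), 5*sin(v)*cos(u), -5*sin(u)), r_v = (-5*sin(u)*sin(v), 5*sin(u)*cos(v), 0). As functions of (u, v):
  E = r_u · r_u = 25,
  F = r_u · r_v = 0,
  G = r_v · r_v = 25*sin(u)^2.
Evaluating at (u, v) = (5*pi/6, 3*pi/5): E = 25, F = 0, G = 25/4.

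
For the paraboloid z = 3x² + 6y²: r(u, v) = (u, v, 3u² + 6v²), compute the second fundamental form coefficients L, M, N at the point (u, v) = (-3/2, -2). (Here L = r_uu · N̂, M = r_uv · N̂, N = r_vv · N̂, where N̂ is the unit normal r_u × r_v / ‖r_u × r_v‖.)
L = 3*sqrt(658)/329;  M = 0;  N = 6*sqrt(658)/329

Compute the unit normal N̂(u, v) = (-6*u/sqrt(36*u^2 + 144*v^2 + 1), -12*v/sqrt(36*u^2 + 144*v^2 + 1), 1/sqrt(36*u^2 + 144*v^2 + 1)), and the second partials r_uu, r_uv, r_vv. Take dot products:
  L(u, v) = r_uu · N̂ = 6/sqrt(36*u^2 + 144*v^2 + 1),
  M(u, v) = r_uv · N̂ = 0,
  N(u, v) = r_vv · N̂ = 12/sqrt(36*u^2 + 144*v^2 + 1).
Evaluating at (u, v) = (-3/2, -2):
  L = 3*sqrt(658)/329, M = 0, N = 6*sqrt(658)/329.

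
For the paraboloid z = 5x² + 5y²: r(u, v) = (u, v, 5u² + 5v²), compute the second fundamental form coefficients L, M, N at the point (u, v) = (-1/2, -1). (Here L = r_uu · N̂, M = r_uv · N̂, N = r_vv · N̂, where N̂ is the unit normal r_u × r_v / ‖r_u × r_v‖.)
L = 5*sqrt(14)/21;  M = 0;  N = 5*sqrt(14)/21

Compute the unit normal N̂(u, v) = (-10*u/sqrt(100*u^2 + 100*v^2 + 1), -10*v/sqrt(100*u^2 + 100*v^2 + 1), 1/sqrt(100*u^2 + 100*v^2 + 1)), and the second partials r_uu, r_uv, r_vv. Take dot products:
  L(u, v) = r_uu · N̂ = 10/sqrt(100*u^2 + 100*v^2 + 1),
  M(u, v) = r_uv · N̂ = 0,
  N(u, v) = r_vv · N̂ = 10/sqrt(100*u^2 + 100*v^2 + 1).
Evaluating at (u, v) = (-1/2, -1):
  L = 5*sqrt(14)/21, M = 0, N = 5*sqrt(14)/21.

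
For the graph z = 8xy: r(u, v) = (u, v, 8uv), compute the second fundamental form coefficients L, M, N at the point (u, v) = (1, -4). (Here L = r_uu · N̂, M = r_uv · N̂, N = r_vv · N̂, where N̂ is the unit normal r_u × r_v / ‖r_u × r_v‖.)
L = 0;  M = 8/33;  N = 0

Compute the unit normal N̂(u, v) = (-8*v/sqrt(64*u^2 + 64*v^2 + 1), -8*u/sqrt(64*u^2 + 64*v^2 + 1), 1/sqrt(64*u^2 + 64*v^2 + 1)), and the second partials r_uu, r_uv, r_vv. Take dot products:
  L(u, v) = r_uu · N̂ = 0,
  M(u, v) = r_uv · N̂ = 8/sqrt(64*u^2 + 64*v^2 + 1),
  N(u, v) = r_vv · N̂ = 0.
Evaluating at (u, v) = (1, -4):
  L = 0, M = 8/33, N = 0.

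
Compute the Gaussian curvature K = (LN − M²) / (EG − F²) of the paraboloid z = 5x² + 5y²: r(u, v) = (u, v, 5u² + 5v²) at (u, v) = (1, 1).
K = 100/40401

Coefficients of the first fundamental form: E = 100*u^2 + 1, F = 100*u*v, G = 100*v^2 + 1.
Coefficients of the second fundamental form: L = 10/sqrt(100*u^2 + 100*v^2 + 1), M = 0, N = 10/sqrt(100*u^2 + 100*v^2 + 1).
Assemble K = (LN − M²)/(EG − F²) = 100/(10000*u^4 + 20000*u^2*v^2 + 200*u^2 + 10000*v^4 + 200*v^2 + 1). At (u, v) = (1, 1): K = 100/40401.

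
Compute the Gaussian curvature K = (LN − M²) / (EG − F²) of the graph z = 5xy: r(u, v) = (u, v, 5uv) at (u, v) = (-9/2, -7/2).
K = -100/2647129

Coefficients of the first fundamental form: E = 25*v^2 + 1, F = 25*u*v, G = 25*u^2 + 1.
Coefficients of the second fundamental form: L = 0, M = 5/sqrt(25*u^2 + 25*v^2 + 1), N = 0.
Assemble K = (LN − M²)/(EG − F²) = -25/(625*u^4 + 1250*u^2*v^2 + 50*u^2 + 625*v^4 + 50*v^2 + 1). At (u, v) = (-9/2, -7/2): K = -100/2647129.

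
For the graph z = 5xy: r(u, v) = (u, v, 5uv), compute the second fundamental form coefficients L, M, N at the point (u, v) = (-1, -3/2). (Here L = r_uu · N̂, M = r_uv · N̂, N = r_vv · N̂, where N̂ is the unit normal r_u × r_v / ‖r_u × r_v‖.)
L = 0;  M = 10*sqrt(329)/329;  N = 0

Compute the unit normal N̂(u, v) = (-5*v/sqrt(25*u^2 + 25*v^2 + 1), -5*u/sqrt(25*u^2 + 25*v^2 + 1), 1/sqrt(25*u^2 + 25*v^2 + 1)), and the second partials r_uu, r_uv, r_vv. Take dot products:
  L(u, v) = r_uu · N̂ = 0,
  M(u, v) = r_uv · N̂ = 5/sqrt(25*u^2 + 25*v^2 + 1),
  N(u, v) = r_vv · N̂ = 0.
Evaluating at (u, v) = (-1, -3/2):
  L = 0, M = 10*sqrt(329)/329, N = 0.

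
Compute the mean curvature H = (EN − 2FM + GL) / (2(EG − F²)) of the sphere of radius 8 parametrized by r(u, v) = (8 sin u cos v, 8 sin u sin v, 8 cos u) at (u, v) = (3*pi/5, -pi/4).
H = -1/8

With E = 64, F = 0, G = 64*sin(u)^2, L = -8*sin(u)/Abs(sin(u)), M = 0, N = -8*sin(u)^3/Abs(sin(u)), assemble
  H = (EN − 2FM + GL) / (2(EG − F²)) = -sin(u)/(8*Abs(sin(u))).
At (u, v) = (3*pi/5, -pi/4): H = -1/8.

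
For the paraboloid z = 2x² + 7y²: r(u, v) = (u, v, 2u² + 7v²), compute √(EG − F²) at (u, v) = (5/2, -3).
√(EG − F²)|_{(5/2, -3)} = sqrt(1865)

E = 16*u^2 + 1, F = 56*u*v, G = 196*v^2 + 1; EG − F² = 16*u^2 + 196*v^2 + 1; √(EG − F²) = sqrt(16*u^2 + 196*v^2 + 1). At the given point: sqrt(1865).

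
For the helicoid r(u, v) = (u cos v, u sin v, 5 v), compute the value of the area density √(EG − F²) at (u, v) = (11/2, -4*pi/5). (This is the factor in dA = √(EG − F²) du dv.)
√(EG − F²)|_{(11/2, -4*pi/5)} = sqrt(221)/2

E = 1, F = 0, G = u^2 + 25, so EG − F² = u^2 + 25. Taking the positive square root: √(EG − F²) = sqrt(u^2 + 25). At (u, v) = (11/2, -4*pi/5): sqrt(221)/2.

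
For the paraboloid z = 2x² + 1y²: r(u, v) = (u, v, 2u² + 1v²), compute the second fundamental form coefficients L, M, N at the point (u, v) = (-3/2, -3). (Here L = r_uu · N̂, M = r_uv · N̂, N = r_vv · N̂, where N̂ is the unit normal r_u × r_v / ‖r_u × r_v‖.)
L = 4*sqrt(73)/73;  M = 0;  N = 2*sqrt(73)/73

Compute the unit normal N̂(u, v) = (-4*u/sqrt(16*u^2 + 4*v^2 + 1), -2*v/sqrt(16*u^2 + 4*v^2 + 1), 1/sqrt(16*u^2 + 4*v^2 + 1)), and the second partials r_uu, r_uv, r_vv. Take dot products:
  L(u, v) = r_uu · N̂ = 4/sqrt(16*u^2 + 4*v^2 + 1),
  M(u, v) = r_uv · N̂ = 0,
  N(u, v) = r_vv · N̂ = 2/sqrt(16*u^2 + 4*v^2 + 1).
Evaluating at (u, v) = (-3/2, -3):
  L = 4*sqrt(73)/73, M = 0, N = 2*sqrt(73)/73.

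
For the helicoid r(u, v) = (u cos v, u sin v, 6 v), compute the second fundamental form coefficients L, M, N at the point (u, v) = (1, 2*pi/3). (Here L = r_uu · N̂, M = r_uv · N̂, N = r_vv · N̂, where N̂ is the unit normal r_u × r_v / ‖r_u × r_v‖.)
L = 0;  M = -6*sqrt(37)/37;  N = 0

Compute the unit normal N̂(u, v) = (6*sin(v)/sqrt(u^2 + 36), -6*cos(v)/sqrt(u^2 + 36), u/sqrt(u^2 + 36)), and the second partials r_uu, r_uv, r_vv. Take dot products:
  L(u, v) = r_uu · N̂ = 0,
  M(u, v) = r_uv · N̂ = -6/sqrt(u^2 + 36),
  N(u, v) = r_vv · N̂ = 0.
Evaluating at (u, v) = (1, 2*pi/3):
  L = 0, M = -6*sqrt(37)/37, N = 0.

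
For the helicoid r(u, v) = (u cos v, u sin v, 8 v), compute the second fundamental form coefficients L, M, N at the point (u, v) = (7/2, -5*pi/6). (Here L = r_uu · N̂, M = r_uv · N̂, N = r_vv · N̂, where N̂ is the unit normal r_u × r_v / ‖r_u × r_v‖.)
L = 0;  M = -16*sqrt(305)/305;  N = 0

Compute the unit normal N̂(u, v) = (8*sin(v)/sqrt(u^2 + 64), -8*cos(v)/sqrt(u^2 + 64), u/sqrt(u^2 + 64)), and the second partials r_uu, r_uv, r_vv. Take dot products:
  L(u, v) = r_uu · N̂ = 0,
  M(u, v) = r_uv · N̂ = -8/sqrt(u^2 + 64),
  N(u, v) = r_vv · N̂ = 0.
Evaluating at (u, v) = (7/2, -5*pi/6):
  L = 0, M = -16*sqrt(305)/305, N = 0.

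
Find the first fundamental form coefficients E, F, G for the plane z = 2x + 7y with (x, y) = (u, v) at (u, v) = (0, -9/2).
E = 5;  F = 14;  G = 50

Partials: r_u = (1, 0, 2), r_v = (0, 1, 7). As functions of (u, v):
  E = r_u · r_u = 5,
  F = r_u · r_v = 14,
  G = r_v · r_v = 50.
Evaluating at (u, v) = (0, -9/2): E = 5, F = 14, G = 50.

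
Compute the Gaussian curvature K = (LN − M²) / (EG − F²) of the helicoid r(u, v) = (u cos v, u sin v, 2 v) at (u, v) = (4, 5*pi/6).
K = -1/100

Coefficients of the first fundamental form: E = 1, F = 0, G = u^2 + 4.
Coefficients of the second fundamental form: L = 0, M = -2/sqrt(u^2 + 4), N = 0.
Assemble K = (LN − M²)/(EG − F²) = -4/(u^2 + 4)^2. At (u, v) = (4, 5*pi/6): K = -1/100.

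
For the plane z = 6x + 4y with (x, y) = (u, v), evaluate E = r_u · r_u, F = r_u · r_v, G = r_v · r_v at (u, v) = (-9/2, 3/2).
E = 37;  F = 24;  G = 17

Partials: r_u = (1, 0, 6), r_v = (0, 1, 4). As functions of (u, v):
  E = r_u · r_u = 37,
  F = r_u · r_v = 24,
  G = r_v · r_v = 17.
Evaluating at (u, v) = (-9/2, 3/2): E = 37, F = 24, G = 17.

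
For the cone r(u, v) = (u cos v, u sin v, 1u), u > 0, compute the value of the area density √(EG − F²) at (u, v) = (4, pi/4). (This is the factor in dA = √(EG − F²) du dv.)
√(EG − F²)|_{(4, pi/4)} = 4*sqrt(2)

E = 2, F = 0, G = u^2, so EG − F² = 2*u^2. Taking the positive square root: √(EG − F²) = sqrt(2)*Abs(u). At (u, v) = (4, pi/4): 4*sqrt(2).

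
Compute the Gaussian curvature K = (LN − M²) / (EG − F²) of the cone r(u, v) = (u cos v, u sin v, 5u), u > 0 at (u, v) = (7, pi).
K = 0

Coefficients of the first fundamental form: E = 26, F = 0, G = u^2.
Coefficients of the second fundamental form: L = 0, M = 0, N = 5*sqrt(26)*u^2/(26*Abs(u)).
Assemble K = (LN − M²)/(EG − F²) = 0. At (u, v) = (7, pi): K = 0.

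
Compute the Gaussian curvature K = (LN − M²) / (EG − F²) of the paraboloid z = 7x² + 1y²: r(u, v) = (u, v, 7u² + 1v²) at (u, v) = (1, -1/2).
K = 7/9801

Coefficients of the first fundamental form: E = 196*u^2 + 1, F = 28*u*v, G = 4*v^2 + 1.
Coefficients of the second fundamental form: L = 14/sqrt(196*u^2 + 4*v^2 + 1), M = 0, N = 2/sqrt(196*u^2 + 4*v^2 + 1).
Assemble K = (LN − M²)/(EG − F²) = 28/(38416*u^4 + 1568*u^2*v^2 + 392*u^2 + 16*v^4 + 8*v^2 + 1). At (u, v) = (1, -1/2): K = 7/9801.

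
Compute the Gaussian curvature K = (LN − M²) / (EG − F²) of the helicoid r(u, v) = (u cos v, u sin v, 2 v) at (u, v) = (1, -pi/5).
K = -4/25

Coefficients of the first fundamental form: E = 1, F = 0, G = u^2 + 4.
Coefficients of the second fundamental form: L = 0, M = -2/sqrt(u^2 + 4), N = 0.
Assemble K = (LN − M²)/(EG − F²) = -4/(u^2 + 4)^2. At (u, v) = (1, -pi/5): K = -4/25.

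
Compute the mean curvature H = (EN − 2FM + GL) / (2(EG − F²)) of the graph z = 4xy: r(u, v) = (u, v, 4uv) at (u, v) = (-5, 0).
H = 0

With E = 16*v^2 + 1, F = 16*u*v, G = 16*u^2 + 1, L = 0, M = 4/sqrt(16*u^2 + 16*v^2 + 1), N = 0, assemble
  H = (EN − 2FM + GL) / (2(EG − F²)) = -64*u*v/(16*u^2 + 16*v^2 + 1)^(3/2).
At (u, v) = (-5, 0): H = 0.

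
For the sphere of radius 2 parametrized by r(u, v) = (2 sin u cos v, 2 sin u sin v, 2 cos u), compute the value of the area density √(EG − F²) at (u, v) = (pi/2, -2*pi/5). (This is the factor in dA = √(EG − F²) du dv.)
√(EG − F²)|_{(pi/2, -2*pi/5)} = 4

E = 4, F = 0, G = 4*sin(u)^2, so EG − F² = 16*sin(u)^2. Taking the positive square root: √(EG − F²) = 4*Abs(sin(u)). At (u, v) = (pi/2, -2*pi/5): 4.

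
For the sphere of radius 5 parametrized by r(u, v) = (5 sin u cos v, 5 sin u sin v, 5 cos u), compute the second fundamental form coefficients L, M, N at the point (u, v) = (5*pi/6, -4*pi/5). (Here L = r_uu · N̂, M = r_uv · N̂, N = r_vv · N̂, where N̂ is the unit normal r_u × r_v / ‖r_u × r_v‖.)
L = -5;  M = 0;  N = -5/4

Compute the unit normal N̂(u, v) = (sin(u)^2*cos(v)/Abs(sin(u)), sin(u)^2*sin(v)/Abs(sin(u)), sin(2*u)/(2*Abs(sin(u)))), and the second partials r_uu, r_uv, r_vv. Take dot products:
  L(u, v) = r_uu · N̂ = -5*sin(u)/Abs(sin(u)),
  M(u, v) = r_uv · N̂ = 0,
  N(u, v) = r_vv · N̂ = -5*sin(u)^3/Abs(sin(u)).
Evaluating at (u, v) = (5*pi/6, -4*pi/5):
  L = -5, M = 0, N = -5/4.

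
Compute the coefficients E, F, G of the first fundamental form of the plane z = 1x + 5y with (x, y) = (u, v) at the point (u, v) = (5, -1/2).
E = 2;  F = 5;  G = 26

Partials: r_u = (1, 0, 1), r_v = (0, 1, 5). As functions of (u, v):
  E = r_u · r_u = 2,
  F = r_u · r_v = 5,
  G = r_v · r_v = 26.
Evaluating at (u, v) = (5, -1/2): E = 2, F = 5, G = 26.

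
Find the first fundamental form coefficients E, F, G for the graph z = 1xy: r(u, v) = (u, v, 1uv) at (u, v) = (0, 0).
E = 1;  F = 0;  G = 1

Partials: r_u = (1, 0, v), r_v = (0, 1, u). As functions of (u, v):
  E = r_u · r_u = v^2 + 1,
  F = r_u · r_v = u*v,
  G = r_v · r_v = u^2 + 1.
Evaluating at (u, v) = (0, 0): E = 1, F = 0, G = 1.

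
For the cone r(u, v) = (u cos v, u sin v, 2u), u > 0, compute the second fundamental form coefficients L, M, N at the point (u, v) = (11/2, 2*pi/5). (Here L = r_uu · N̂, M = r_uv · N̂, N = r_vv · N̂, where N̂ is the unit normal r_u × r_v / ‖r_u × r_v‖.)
L = 0;  M = 0;  N = 11*sqrt(5)/5

Compute the unit normal N̂(u, v) = (-2*sqrt(5)*u*cos(v)/(5*Abs(u)), -2*sqrt(5)*u*sin(v)/(5*Abs(u)), sqrt(5)*u/(5*Abs(u))), and the second partials r_uu, r_uv, r_vv. Take dot products:
  L(u, v) = r_uu · N̂ = 0,
  M(u, v) = r_uv · N̂ = 0,
  N(u, v) = r_vv · N̂ = 2*sqrt(5)*u^2/(5*Abs(u)).
Evaluating at (u, v) = (11/2, 2*pi/5):
  L = 0, M = 0, N = 11*sqrt(5)/5.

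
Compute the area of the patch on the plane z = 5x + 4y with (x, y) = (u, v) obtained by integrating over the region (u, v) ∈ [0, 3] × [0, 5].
Area = 15*sqrt(42)

Area = ∫∫ √(EG − F²) du dv with √(EG − F²) = sqrt(42). Integrating over [0, 3] × [0, 5] gives 15*sqrt(42).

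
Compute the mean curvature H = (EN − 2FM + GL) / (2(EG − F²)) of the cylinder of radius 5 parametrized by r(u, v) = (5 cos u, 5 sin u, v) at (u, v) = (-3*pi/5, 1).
H = -1/10

With E = 25, F = 0, G = 1, L = -5, M = 0, N = 0, assemble
  H = (EN − 2FM + GL) / (2(EG − F²)) = -1/10.
At (u, v) = (-3*pi/5, 1): H = -1/10.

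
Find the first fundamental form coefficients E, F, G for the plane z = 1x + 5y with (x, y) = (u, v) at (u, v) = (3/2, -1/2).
E = 2;  F = 5;  G = 26

Partials: r_u = (1, 0, 1), r_v = (0, 1, 5). As functions of (u, v):
  E = r_u · r_u = 2,
  F = r_u · r_v = 5,
  G = r_v · r_v = 26.
Evaluating at (u, v) = (3/2, -1/2): E = 2, F = 5, G = 26.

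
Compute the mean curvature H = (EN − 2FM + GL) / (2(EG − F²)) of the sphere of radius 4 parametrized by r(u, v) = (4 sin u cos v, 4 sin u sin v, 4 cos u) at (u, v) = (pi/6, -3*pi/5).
H = -1/4

With E = 16, F = 0, G = 16*sin(u)^2, L = -4*sin(u)/Abs(sin(u)), M = 0, N = -4*sin(u)^3/Abs(sin(u)), assemble
  H = (EN − 2FM + GL) / (2(EG − F²)) = -sin(u)/(4*Abs(sin(u))).
At (u, v) = (pi/6, -3*pi/5): H = -1/4.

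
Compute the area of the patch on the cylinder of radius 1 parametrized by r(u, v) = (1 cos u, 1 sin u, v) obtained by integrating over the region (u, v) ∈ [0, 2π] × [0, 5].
Area = 10*pi

Area = ∫∫ √(EG − F²) du dv with √(EG − F²) = 1. Integrating over [0, 2π] × [0, 5] gives 10*pi.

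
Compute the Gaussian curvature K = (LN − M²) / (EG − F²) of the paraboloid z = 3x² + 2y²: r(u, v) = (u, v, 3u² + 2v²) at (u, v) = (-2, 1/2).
K = 24/22201

Coefficients of the first fundamental form: E = 36*u^2 + 1, F = 24*u*v, G = 16*v^2 + 1.
Coefficients of the second fundamental form: L = 6/sqrt(36*u^2 + 16*v^2 + 1), M = 0, N = 4/sqrt(36*u^2 + 16*v^2 + 1).
Assemble K = (LN − M²)/(EG − F²) = 24/(1296*u^4 + 1152*u^2*v^2 + 72*u^2 + 256*v^4 + 32*v^2 + 1). At (u, v) = (-2, 1/2): K = 24/22201.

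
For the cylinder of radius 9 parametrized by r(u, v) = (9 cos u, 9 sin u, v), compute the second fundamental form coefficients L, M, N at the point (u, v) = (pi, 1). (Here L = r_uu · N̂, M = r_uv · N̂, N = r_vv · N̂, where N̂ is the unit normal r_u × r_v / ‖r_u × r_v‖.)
L = -9;  M = 0;  N = 0

Compute the unit normal N̂(u, v) = (cos(u), sin(u), 0), and the second partials r_uu, r_uv, r_vv. Take dot products:
  L(u, v) = r_uu · N̂ = -9,
  M(u, v) = r_uv · N̂ = 0,
  N(u, v) = r_vv · N̂ = 0.
Evaluating at (u, v) = (pi, 1):
  L = -9, M = 0, N = 0.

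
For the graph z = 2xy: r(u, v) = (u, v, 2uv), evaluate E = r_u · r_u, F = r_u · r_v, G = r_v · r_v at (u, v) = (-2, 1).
E = 5;  F = -8;  G = 17

Partials: r_u = (1, 0, 2*v), r_v = (0, 1, 2*u). As functions of (u, v):
  E = r_u · r_u = 4*v^2 + 1,
  F = r_u · r_v = 4*u*v,
  G = r_v · r_v = 4*u^2 + 1.
Evaluating at (u, v) = (-2, 1): E = 5, F = -8, G = 17.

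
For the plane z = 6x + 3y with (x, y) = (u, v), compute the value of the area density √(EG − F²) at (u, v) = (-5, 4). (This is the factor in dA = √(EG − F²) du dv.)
√(EG − F²)|_{(-5, 4)} = sqrt(46)

E = 37, F = 18, G = 10, so EG − F² = 46. Taking the positive square root: √(EG − F²) = sqrt(46). At (u, v) = (-5, 4): sqrt(46).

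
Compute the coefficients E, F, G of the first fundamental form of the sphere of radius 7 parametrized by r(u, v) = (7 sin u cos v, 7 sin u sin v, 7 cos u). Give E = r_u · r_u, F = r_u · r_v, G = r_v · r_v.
E = 49;  F = 0;  G = 49*sin(u)^2

Compute partials: r_u = (7*cos(u)*cos(v), 7*sin(v)*cos(u), -7*sin(u)), r_v = (-7*sin(u)*sin(v), 7*sin(u)*cos(v), 0). Then
  E = r_u · r_u = 49,
  F = r_u · r_v = 0,
  G = r_v · r_v = 49*sin(u)^2.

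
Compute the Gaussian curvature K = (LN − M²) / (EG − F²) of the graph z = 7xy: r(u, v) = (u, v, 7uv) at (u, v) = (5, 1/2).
K = -784/24532209

Coefficients of the first fundamental form: E = 49*v^2 + 1, F = 49*u*v, G = 49*u^2 + 1.
Coefficients of the second fundamental form: L = 0, M = 7/sqrt(49*u^2 + 49*v^2 + 1), N = 0.
Assemble K = (LN − M²)/(EG − F²) = -49/(2401*u^4 + 4802*u^2*v^2 + 98*u^2 + 2401*v^4 + 98*v^2 + 1). At (u, v) = (5, 1/2): K = -784/24532209.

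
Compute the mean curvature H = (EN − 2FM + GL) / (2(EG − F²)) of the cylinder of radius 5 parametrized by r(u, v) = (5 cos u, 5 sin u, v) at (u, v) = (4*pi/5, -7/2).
H = -1/10

With E = 25, F = 0, G = 1, L = -5, M = 0, N = 0, assemble
  H = (EN − 2FM + GL) / (2(EG − F²)) = -1/10.
At (u, v) = (4*pi/5, -7/2): H = -1/10.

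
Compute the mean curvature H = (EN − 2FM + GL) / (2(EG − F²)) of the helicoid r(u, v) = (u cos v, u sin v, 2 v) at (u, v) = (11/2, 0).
H = 0

With E = 1, F = 0, G = u^2 + 4, L = 0, M = -2/sqrt(u^2 + 4), N = 0, assemble
  H = (EN − 2FM + GL) / (2(EG − F²)) = 0.
At (u, v) = (11/2, 0): H = 0.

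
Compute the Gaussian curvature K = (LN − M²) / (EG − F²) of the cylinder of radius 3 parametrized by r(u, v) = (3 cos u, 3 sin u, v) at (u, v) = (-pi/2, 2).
K = 0

Coefficients of the first fundamental form: E = 9, F = 0, G = 1.
Coefficients of the second fundamental form: L = -3, M = 0, N = 0.
Assemble K = (LN − M²)/(EG − F²) = 0. At (u, v) = (-pi/2, 2): K = 0.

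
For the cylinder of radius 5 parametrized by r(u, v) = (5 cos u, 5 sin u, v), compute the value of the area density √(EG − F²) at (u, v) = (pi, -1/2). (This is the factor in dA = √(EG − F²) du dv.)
√(EG − F²)|_{(pi, -1/2)} = 5

E = 25, F = 0, G = 1, so EG − F² = 25. Taking the positive square root: √(EG − F²) = 5. At (u, v) = (pi, -1/2): 5.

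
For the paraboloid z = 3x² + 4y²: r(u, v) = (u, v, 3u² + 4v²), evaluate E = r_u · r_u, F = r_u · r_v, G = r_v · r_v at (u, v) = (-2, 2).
E = 145;  F = -192;  G = 257

Partials: r_u = (1, 0, 6*u), r_v = (0, 1, 8*v). As functions of (u, v):
  E = r_u · r_u = 36*u^2 + 1,
  F = r_u · r_v = 48*u*v,
  G = r_v · r_v = 64*v^2 + 1.
Evaluating at (u, v) = (-2, 2): E = 145, F = -192, G = 257.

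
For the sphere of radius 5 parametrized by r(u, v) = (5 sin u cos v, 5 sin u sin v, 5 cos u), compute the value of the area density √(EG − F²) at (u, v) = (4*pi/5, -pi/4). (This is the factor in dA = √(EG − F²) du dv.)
√(EG − F²)|_{(4*pi/5, -pi/4)} = 25*sqrt(10 - 2*sqrt(5))/4

E = 25, F = 0, G = 25*sin(u)^2, so EG − F² = 625*sin(u)^2. Taking the positive square root: √(EG − F²) = 25*Abs(sin(u)). At (u, v) = (4*pi/5, -pi/4): 25*sqrt(10 - 2*sqrt(5))/4.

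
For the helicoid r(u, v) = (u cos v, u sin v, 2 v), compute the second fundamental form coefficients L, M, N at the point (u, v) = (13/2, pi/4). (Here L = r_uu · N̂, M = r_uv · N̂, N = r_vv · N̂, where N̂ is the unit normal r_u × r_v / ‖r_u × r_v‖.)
L = 0;  M = -4*sqrt(185)/185;  N = 0

Compute the unit normal N̂(u, v) = (2*sin(v)/sqrt(u^2 + 4), -2*cos(v)/sqrt(u^2 + 4), u/sqrt(u^2 + 4)), and the second partials r_uu, r_uv, r_vv. Take dot products:
  L(u, v) = r_uu · N̂ = 0,
  M(u, v) = r_uv · N̂ = -2/sqrt(u^2 + 4),
  N(u, v) = r_vv · N̂ = 0.
Evaluating at (u, v) = (13/2, pi/4):
  L = 0, M = -4*sqrt(185)/185, N = 0.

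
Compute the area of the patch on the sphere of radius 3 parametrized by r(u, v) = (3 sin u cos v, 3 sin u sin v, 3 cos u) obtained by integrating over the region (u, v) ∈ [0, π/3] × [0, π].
Area = 9*pi/2

Area = ∫∫ √(EG − F²) du dv with √(EG − F²) = 9*Abs(sin(u)). Integrating over [0, π/3] × [0, π] gives 9*pi/2.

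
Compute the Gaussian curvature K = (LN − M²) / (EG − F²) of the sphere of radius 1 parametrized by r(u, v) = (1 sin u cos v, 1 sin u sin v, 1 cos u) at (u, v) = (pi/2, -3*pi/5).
K = 1

Coefficients of the first fundamental form: E = 1, F = 0, G = sin(u)^2.
Coefficients of the second fundamental form: L = -sin(u)/Abs(sin(u)), M = 0, N = -sin(u)^3/Abs(sin(u)).
Assemble K = (LN − M²)/(EG − F²) = 1. At (u, v) = (pi/2, -3*pi/5): K = 1.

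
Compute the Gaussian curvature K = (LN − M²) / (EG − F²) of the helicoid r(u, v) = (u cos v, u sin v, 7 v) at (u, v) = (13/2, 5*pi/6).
K = -784/133225

Coefficients of the first fundamental form: E = 1, F = 0, G = u^2 + 49.
Coefficients of the second fundamental form: L = 0, M = -7/sqrt(u^2 + 49), N = 0.
Assemble K = (LN − M²)/(EG − F²) = -49/(u^2 + 49)^2. At (u, v) = (13/2, 5*pi/6): K = -784/133225.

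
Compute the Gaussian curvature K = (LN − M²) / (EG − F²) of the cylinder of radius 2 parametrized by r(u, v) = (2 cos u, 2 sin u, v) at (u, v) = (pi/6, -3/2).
K = 0

Coefficients of the first fundamental form: E = 4, F = 0, G = 1.
Coefficients of the second fundamental form: L = -2, M = 0, N = 0.
Assemble K = (LN − M²)/(EG − F²) = 0. At (u, v) = (pi/6, -3/2): K = 0.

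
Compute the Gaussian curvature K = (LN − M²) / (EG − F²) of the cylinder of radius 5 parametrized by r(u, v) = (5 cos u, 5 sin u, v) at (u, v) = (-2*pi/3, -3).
K = 0

Coefficients of the first fundamental form: E = 25, F = 0, G = 1.
Coefficients of the second fundamental form: L = -5, M = 0, N = 0.
Assemble K = (LN − M²)/(EG − F²) = 0. At (u, v) = (-2*pi/3, -3): K = 0.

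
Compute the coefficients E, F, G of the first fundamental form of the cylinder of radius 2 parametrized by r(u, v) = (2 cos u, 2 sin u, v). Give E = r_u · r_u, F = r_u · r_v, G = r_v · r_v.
E = 4;  F = 0;  G = 1

Compute partials: r_u = (-2*sin(u), 2*cos(u), 0), r_v = (0, 0, 1). Then
  E = r_u · r_u = 4,
  F = r_u · r_v = 0,
  G = r_v · r_v = 1.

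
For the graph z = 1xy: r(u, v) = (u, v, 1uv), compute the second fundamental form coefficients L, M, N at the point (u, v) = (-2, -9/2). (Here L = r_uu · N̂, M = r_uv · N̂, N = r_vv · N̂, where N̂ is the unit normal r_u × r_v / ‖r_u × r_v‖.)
L = 0;  M = 2*sqrt(101)/101;  N = 0

Compute the unit normal N̂(u, v) = (-v/sqrt(u^2 + v^2 + 1), -u/sqrt(u^2 + v^2 + 1), 1/sqrt(u^2 + v^2 + 1)), and the second partials r_uu, r_uv, r_vv. Take dot products:
  L(u, v) = r_uu · N̂ = 0,
  M(u, v) = r_uv · N̂ = 1/sqrt(u^2 + v^2 + 1),
  N(u, v) = r_vv · N̂ = 0.
Evaluating at (u, v) = (-2, -9/2):
  L = 0, M = 2*sqrt(101)/101, N = 0.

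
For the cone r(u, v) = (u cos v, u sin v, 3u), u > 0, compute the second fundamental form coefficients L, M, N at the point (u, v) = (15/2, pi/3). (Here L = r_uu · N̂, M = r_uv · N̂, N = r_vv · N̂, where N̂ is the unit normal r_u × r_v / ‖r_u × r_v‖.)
L = 0;  M = 0;  N = 9*sqrt(10)/4

Compute the unit normal N̂(u, v) = (-3*sqrt(10)*u*cos(v)/(10*Abs(u)), -3*sqrt(10)*u*sin(v)/(10*Abs(u)), sqrt(10)*u/(10*Abs(u))), and the second partials r_uu, r_uv, r_vv. Take dot products:
  L(u, v) = r_uu · N̂ = 0,
  M(u, v) = r_uv · N̂ = 0,
  N(u, v) = r_vv · N̂ = 3*sqrt(10)*u^2/(10*Abs(u)).
Evaluating at (u, v) = (15/2, pi/3):
  L = 0, M = 0, N = 9*sqrt(10)/4.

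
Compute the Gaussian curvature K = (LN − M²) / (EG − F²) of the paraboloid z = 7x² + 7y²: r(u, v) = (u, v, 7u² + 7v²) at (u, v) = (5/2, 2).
K = 49/1010025

Coefficients of the first fundamental form: E = 196*u^2 + 1, F = 196*u*v, G = 196*v^2 + 1.
Coefficients of the second fundamental form: L = 14/sqrt(196*u^2 + 196*v^2 + 1), M = 0, N = 14/sqrt(196*u^2 + 196*v^2 + 1).
Assemble K = (LN − M²)/(EG − F²) = 196/(38416*u^4 + 76832*u^2*v^2 + 392*u^2 + 38416*v^4 + 392*v^2 + 1). At (u, v) = (5/2, 2): K = 49/1010025.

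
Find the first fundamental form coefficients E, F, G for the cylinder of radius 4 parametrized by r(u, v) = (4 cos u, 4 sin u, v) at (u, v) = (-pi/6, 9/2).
E = 16;  F = 0;  G = 1

Partials: r_u = (-4*sin(u), 4*cos(u), 0), r_v = (0, 0, 1). As functions of (u, v):
  E = r_u · r_u = 16,
  F = r_u · r_v = 0,
  G = r_v · r_v = 1.
Evaluating at (u, v) = (-pi/6, 9/2): E = 16, F = 0, G = 1.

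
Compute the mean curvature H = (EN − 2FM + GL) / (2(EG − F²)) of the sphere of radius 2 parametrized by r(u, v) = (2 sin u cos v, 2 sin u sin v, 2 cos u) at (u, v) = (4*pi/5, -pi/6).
H = -1/2

With E = 4, F = 0, G = 4*sin(u)^2, L = -2*sin(u)/Abs(sin(u)), M = 0, N = -2*sin(u)^3/Abs(sin(u)), assemble
  H = (EN − 2FM + GL) / (2(EG − F²)) = -sin(u)/(2*Abs(sin(u))).
At (u, v) = (4*pi/5, -pi/6): H = -1/2.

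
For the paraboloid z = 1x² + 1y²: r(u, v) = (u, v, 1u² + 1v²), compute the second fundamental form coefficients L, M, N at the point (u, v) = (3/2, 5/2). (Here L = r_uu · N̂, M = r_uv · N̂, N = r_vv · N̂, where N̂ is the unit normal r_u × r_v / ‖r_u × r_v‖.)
L = 2*sqrt(35)/35;  M = 0;  N = 2*sqrt(35)/35

Compute the unit normal N̂(u, v) = (-2*u/sqrt(4*u^2 + 4*v^2 + 1), -2*v/sqrt(4*u^2 + 4*v^2 + 1), 1/sqrt(4*u^2 + 4*v^2 + 1)), and the second partials r_uu, r_uv, r_vv. Take dot products:
  L(u, v) = r_uu · N̂ = 2/sqrt(4*u^2 + 4*v^2 + 1),
  M(u, v) = r_uv · N̂ = 0,
  N(u, v) = r_vv · N̂ = 2/sqrt(4*u^2 + 4*v^2 + 1).
Evaluating at (u, v) = (3/2, 5/2):
  L = 2*sqrt(35)/35, M = 0, N = 2*sqrt(35)/35.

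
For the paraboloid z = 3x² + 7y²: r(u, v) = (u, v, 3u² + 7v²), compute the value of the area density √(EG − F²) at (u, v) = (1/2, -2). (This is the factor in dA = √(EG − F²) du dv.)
√(EG − F²)|_{(1/2, -2)} = sqrt(794)

E = 36*u^2 + 1, F = 84*u*v, G = 196*v^2 + 1, so EG − F² = 36*u^2 + 196*v^2 + 1. Taking the positive square root: √(EG − F²) = sqrt(36*u^2 + 196*v^2 + 1). At (u, v) = (1/2, -2): sqrt(794).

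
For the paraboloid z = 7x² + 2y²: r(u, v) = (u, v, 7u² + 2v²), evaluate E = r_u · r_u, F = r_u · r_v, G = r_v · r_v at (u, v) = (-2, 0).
E = 785;  F = 0;  G = 1

Partials: r_u = (1, 0, 14*u), r_v = (0, 1, 4*v). As functions of (u, v):
  E = r_u · r_u = 196*u^2 + 1,
  F = r_u · r_v = 56*u*v,
  G = r_v · r_v = 16*v^2 + 1.
Evaluating at (u, v) = (-2, 0): E = 785, F = 0, G = 1.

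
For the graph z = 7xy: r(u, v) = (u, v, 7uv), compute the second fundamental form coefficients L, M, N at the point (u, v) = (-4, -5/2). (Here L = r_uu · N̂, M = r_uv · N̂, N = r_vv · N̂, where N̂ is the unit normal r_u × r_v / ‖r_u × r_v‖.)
L = 0;  M = 14*sqrt(485)/1455;  N = 0

Compute the unit normal N̂(u, v) = (-7*v/sqrt(49*u^2 + 49*v^2 + 1), -7*u/sqrt(49*u^2 + 49*v^2 + 1), 1/sqrt(49*u^2 + 49*v^2 + 1)), and the second partials r_uu, r_uv, r_vv. Take dot products:
  L(u, v) = r_uu · N̂ = 0,
  M(u, v) = r_uv · N̂ = 7/sqrt(49*u^2 + 49*v^2 + 1),
  N(u, v) = r_vv · N̂ = 0.
Evaluating at (u, v) = (-4, -5/2):
  L = 0, M = 14*sqrt(485)/1455, N = 0.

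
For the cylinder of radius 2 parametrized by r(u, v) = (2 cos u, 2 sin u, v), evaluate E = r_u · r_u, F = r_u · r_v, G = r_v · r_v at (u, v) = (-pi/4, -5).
E = 4;  F = 0;  G = 1

Partials: r_u = (-2*sin(u), 2*cos(u), 0), r_v = (0, 0, 1). As functions of (u, v):
  E = r_u · r_u = 4,
  F = r_u · r_v = 0,
  G = r_v · r_v = 1.
Evaluating at (u, v) = (-pi/4, -5): E = 4, F = 0, G = 1.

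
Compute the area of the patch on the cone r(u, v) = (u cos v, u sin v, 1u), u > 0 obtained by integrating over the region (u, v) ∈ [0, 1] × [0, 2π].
Area = sqrt(2)*pi

Area = ∫∫ √(EG − F²) du dv with √(EG − F²) = sqrt(2)*Abs(u). Integrating over [0, 1] × [0, 2π] gives sqrt(2)*pi.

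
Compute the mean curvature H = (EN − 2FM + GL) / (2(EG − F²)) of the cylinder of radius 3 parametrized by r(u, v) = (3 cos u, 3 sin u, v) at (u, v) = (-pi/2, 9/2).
H = -1/6

With E = 9, F = 0, G = 1, L = -3, M = 0, N = 0, assemble
  H = (EN − 2FM + GL) / (2(EG − F²)) = -1/6.
At (u, v) = (-pi/2, 9/2): H = -1/6.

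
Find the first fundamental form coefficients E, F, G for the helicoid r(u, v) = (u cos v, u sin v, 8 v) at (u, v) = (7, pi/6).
E = 1;  F = 0;  G = 113

Partials: r_u = (cos(v), sin(v), 0), r_v = (-u*sin(v), u*cos(v), 8). As functions of (u, v):
  E = r_u · r_u = 1,
  F = r_u · r_v = 0,
  G = r_v · r_v = u^2 + 64.
Evaluating at (u, v) = (7, pi/6): E = 1, F = 0, G = 113.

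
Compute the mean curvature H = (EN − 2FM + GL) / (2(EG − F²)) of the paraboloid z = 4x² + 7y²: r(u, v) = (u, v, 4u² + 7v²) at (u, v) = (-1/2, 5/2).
H = 5023*sqrt(138)/514188

With E = 64*u^2 + 1, F = 112*u*v, G = 196*v^2 + 1, L = 8/sqrt(64*u^2 + 196*v^2 + 1), M = 0, N = 14/sqrt(64*u^2 + 196*v^2 + 1), assemble
  H = (EN − 2FM + GL) / (2(EG − F²)) = (448*u^2 + 784*v^2 + 11)/(64*u^2 + 196*v^2 + 1)^(3/2).
At (u, v) = (-1/2, 5/2): H = 5023*sqrt(138)/514188.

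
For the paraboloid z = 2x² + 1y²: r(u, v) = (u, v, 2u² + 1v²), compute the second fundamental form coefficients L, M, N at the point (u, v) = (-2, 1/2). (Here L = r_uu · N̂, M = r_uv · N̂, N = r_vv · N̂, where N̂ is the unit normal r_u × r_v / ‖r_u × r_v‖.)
L = 2*sqrt(66)/33;  M = 0;  N = sqrt(66)/33

Compute the unit normal N̂(u, v) = (-4*u/sqrt(16*u^2 + 4*v^2 + 1), -2*v/sqrt(16*u^2 + 4*v^2 + 1), 1/sqrt(16*u^2 + 4*v^2 + 1)), and the second partials r_uu, r_uv, r_vv. Take dot products:
  L(u, v) = r_uu · N̂ = 4/sqrt(16*u^2 + 4*v^2 + 1),
  M(u, v) = r_uv · N̂ = 0,
  N(u, v) = r_vv · N̂ = 2/sqrt(16*u^2 + 4*v^2 + 1).
Evaluating at (u, v) = (-2, 1/2):
  L = 2*sqrt(66)/33, M = 0, N = sqrt(66)/33.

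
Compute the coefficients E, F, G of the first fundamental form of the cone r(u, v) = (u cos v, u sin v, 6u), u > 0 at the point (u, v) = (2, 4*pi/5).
E = 37;  F = 0;  G = 4

Partials: r_u = (cos(v), sin(v), 6), r_v = (-u*sin(v), u*cos(v), 0). As functions of (u, v):
  E = r_u · r_u = 37,
  F = r_u · r_v = 0,
  G = r_v · r_v = u^2.
Evaluating at (u, v) = (2, 4*pi/5): E = 37, F = 0, G = 4.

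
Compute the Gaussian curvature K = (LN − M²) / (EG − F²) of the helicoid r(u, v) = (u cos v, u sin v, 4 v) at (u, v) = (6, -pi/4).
K = -1/169

Coefficients of the first fundamental form: E = 1, F = 0, G = u^2 + 16.
Coefficients of the second fundamental form: L = 0, M = -4/sqrt(u^2 + 16), N = 0.
Assemble K = (LN − M²)/(EG − F²) = -16/(u^2 + 16)^2. At (u, v) = (6, -pi/4): K = -1/169.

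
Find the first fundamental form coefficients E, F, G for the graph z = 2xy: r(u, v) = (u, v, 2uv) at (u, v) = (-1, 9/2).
E = 82;  F = -18;  G = 5

Partials: r_u = (1, 0, 2*v), r_v = (0, 1, 2*u). As functions of (u, v):
  E = r_u · r_u = 4*v^2 + 1,
  F = r_u · r_v = 4*u*v,
  G = r_v · r_v = 4*u^2 + 1.
Evaluating at (u, v) = (-1, 9/2): E = 82, F = -18, G = 5.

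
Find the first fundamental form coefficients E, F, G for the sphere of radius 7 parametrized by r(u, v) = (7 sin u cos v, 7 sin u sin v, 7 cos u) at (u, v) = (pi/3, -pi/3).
E = 49;  F = 0;  G = 147/4

Partials: r_u = (7*cos(u)*cos(v), 7*sin(v)*cos(u), -7*sin(u)), r_v = (-7*sin(u)*sin(v), 7*sin(u)*cos(v), 0). As functions of (u, v):
  E = r_u · r_u = 49,
  F = r_u · r_v = 0,
  G = r_v · r_v = 49*sin(u)^2.
Evaluating at (u, v) = (pi/3, -pi/3): E = 49, F = 0, G = 147/4.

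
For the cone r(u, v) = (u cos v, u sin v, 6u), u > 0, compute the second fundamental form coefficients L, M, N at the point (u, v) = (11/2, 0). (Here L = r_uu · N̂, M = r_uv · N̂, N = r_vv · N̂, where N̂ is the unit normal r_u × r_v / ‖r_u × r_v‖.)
L = 0;  M = 0;  N = 33*sqrt(37)/37

Compute the unit normal N̂(u, v) = (-6*sqrt(37)*u*cos(v)/(37*Abs(u)), -6*sqrt(37)*u*sin(v)/(37*Abs(u)), sqrt(37)*u/(37*Abs(u))), and the second partials r_uu, r_uv, r_vv. Take dot products:
  L(u, v) = r_uu · N̂ = 0,
  M(u, v) = r_uv · N̂ = 0,
  N(u, v) = r_vv · N̂ = 6*sqrt(37)*u^2/(37*Abs(u)).
Evaluating at (u, v) = (11/2, 0):
  L = 0, M = 0, N = 33*sqrt(37)/37.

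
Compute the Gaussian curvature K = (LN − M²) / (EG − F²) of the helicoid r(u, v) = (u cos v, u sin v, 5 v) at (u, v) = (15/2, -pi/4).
K = -16/4225

Coefficients of the first fundamental form: E = 1, F = 0, G = u^2 + 25.
Coefficients of the second fundamental form: L = 0, M = -5/sqrt(u^2 + 25), N = 0.
Assemble K = (LN − M²)/(EG − F²) = -25/(u^2 + 25)^2. At (u, v) = (15/2, -pi/4): K = -16/4225.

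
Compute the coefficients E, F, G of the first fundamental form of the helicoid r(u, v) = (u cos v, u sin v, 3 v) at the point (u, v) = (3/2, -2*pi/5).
E = 1;  F = 0;  G = 45/4

Partials: r_u = (cos(v), sin(v), 0), r_v = (-u*sin(v), u*cos(v), 3). As functions of (u, v):
  E = r_u · r_u = 1,
  F = r_u · r_v = 0,
  G = r_v · r_v = u^2 + 9.
Evaluating at (u, v) = (3/2, -2*pi/5): E = 1, F = 0, G = 45/4.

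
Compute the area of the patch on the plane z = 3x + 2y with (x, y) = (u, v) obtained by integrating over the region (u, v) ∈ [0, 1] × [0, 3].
Area = 3*sqrt(14)

Area = ∫∫ √(EG − F²) du dv with √(EG − F²) = sqrt(14). Integrating over [0, 1] × [0, 3] gives 3*sqrt(14).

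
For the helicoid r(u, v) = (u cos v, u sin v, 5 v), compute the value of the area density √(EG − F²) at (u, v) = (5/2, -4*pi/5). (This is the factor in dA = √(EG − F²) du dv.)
√(EG − F²)|_{(5/2, -4*pi/5)} = 5*sqrt(5)/2

E = 1, F = 0, G = u^2 + 25, so EG − F² = u^2 + 25. Taking the positive square root: √(EG − F²) = sqrt(u^2 + 25). At (u, v) = (5/2, -4*pi/5): 5*sqrt(5)/2.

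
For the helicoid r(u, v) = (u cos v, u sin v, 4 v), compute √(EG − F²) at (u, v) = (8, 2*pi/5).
√(EG − F²)|_{(8, 2*pi/5)} = 4*sqrt(5)

E = 1, F = 0, G = u^2 + 16; EG − F² = u^2 + 16; √(EG − F²) = sqrt(u^2 + 16). At the given point: 4*sqrt(5).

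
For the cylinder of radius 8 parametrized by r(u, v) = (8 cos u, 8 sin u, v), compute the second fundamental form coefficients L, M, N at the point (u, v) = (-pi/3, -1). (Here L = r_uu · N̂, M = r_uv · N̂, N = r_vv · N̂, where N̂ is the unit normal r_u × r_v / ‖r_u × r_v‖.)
L = -8;  M = 0;  N = 0

Compute the unit normal N̂(u, v) = (cos(u), sin(u), 0), and the second partials r_uu, r_uv, r_vv. Take dot products:
  L(u, v) = r_uu · N̂ = -8,
  M(u, v) = r_uv · N̂ = 0,
  N(u, v) = r_vv · N̂ = 0.
Evaluating at (u, v) = (-pi/3, -1):
  L = -8, M = 0, N = 0.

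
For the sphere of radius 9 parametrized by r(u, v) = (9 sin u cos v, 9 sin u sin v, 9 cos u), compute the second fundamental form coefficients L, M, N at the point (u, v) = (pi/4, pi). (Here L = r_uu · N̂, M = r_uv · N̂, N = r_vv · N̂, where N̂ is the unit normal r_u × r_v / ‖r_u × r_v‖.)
L = -9;  M = 0;  N = -9/2

Compute the unit normal N̂(u, v) = (sin(u)^2*cos(v)/Abs(sin(u)), sin(u)^2*sin(v)/Abs(sin(u)), sin(2*u)/(2*Abs(sin(u)))), and the second partials r_uu, r_uv, r_vv. Take dot products:
  L(u, v) = r_uu · N̂ = -9*sin(u)/Abs(sin(u)),
  M(u, v) = r_uv · N̂ = 0,
  N(u, v) = r_vv · N̂ = -9*sin(u)^3/Abs(sin(u)).
Evaluating at (u, v) = (pi/4, pi):
  L = -9, M = 0, N = -9/2.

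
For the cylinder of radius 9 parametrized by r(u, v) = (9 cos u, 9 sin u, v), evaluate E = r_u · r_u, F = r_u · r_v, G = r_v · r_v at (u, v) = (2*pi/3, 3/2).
E = 81;  F = 0;  G = 1

Partials: r_u = (-9*sin(u), 9*cos(u), 0), r_v = (0, 0, 1). As functions of (u, v):
  E = r_u · r_u = 81,
  F = r_u · r_v = 0,
  G = r_v · r_v = 1.
Evaluating at (u, v) = (2*pi/3, 3/2): E = 81, F = 0, G = 1.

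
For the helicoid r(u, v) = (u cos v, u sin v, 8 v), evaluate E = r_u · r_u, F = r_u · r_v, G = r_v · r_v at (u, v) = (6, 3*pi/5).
E = 1;  F = 0;  G = 100

Partials: r_u = (cos(v), sin(v), 0), r_v = (-u*sin(v), u*cos(v), 8). As functions of (u, v):
  E = r_u · r_u = 1,
  F = r_u · r_v = 0,
  G = r_v · r_v = u^2 + 64.
Evaluating at (u, v) = (6, 3*pi/5): E = 1, F = 0, G = 100.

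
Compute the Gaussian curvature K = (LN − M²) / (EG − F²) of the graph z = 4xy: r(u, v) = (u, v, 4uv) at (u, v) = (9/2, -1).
K = -16/116281

Coefficients of the first fundamental form: E = 16*v^2 + 1, F = 16*u*v, G = 16*u^2 + 1.
Coefficients of the second fundamental form: L = 0, M = 4/sqrt(16*u^2 + 16*v^2 + 1), N = 0.
Assemble K = (LN − M²)/(EG − F²) = -16/(256*u^4 + 512*u^2*v^2 + 32*u^2 + 256*v^4 + 32*v^2 + 1). At (u, v) = (9/2, -1): K = -16/116281.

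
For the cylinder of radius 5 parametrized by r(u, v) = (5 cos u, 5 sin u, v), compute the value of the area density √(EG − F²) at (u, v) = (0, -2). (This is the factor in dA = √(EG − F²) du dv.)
√(EG − F²)|_{(0, -2)} = 5

E = 25, F = 0, G = 1, so EG − F² = 25. Taking the positive square root: √(EG − F²) = 5. At (u, v) = (0, -2): 5.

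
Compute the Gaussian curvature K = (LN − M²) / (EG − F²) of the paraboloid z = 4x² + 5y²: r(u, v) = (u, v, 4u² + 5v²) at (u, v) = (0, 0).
K = 80

Coefficients of the first fundamental form: E = 64*u^2 + 1, F = 80*u*v, G = 100*v^2 + 1.
Coefficients of the second fundamental form: L = 8/sqrt(64*u^2 + 100*v^2 + 1), M = 0, N = 10/sqrt(64*u^2 + 100*v^2 + 1).
Assemble K = (LN − M²)/(EG − F²) = 80/(4096*u^4 + 12800*u^2*v^2 + 128*u^2 + 10000*v^4 + 200*v^2 + 1). At (u, v) = (0, 0): K = 80.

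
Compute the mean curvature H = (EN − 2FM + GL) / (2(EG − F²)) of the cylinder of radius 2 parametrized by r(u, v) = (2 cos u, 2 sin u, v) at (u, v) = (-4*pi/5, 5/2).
H = -1/4

With E = 4, F = 0, G = 1, L = -2, M = 0, N = 0, assemble
  H = (EN − 2FM + GL) / (2(EG − F²)) = -1/4.
At (u, v) = (-4*pi/5, 5/2): H = -1/4.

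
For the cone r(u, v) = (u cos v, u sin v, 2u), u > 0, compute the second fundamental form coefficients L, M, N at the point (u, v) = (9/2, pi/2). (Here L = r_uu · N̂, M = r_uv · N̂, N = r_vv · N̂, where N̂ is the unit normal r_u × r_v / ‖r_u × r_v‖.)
L = 0;  M = 0;  N = 9*sqrt(5)/5

Compute the unit normal N̂(u, v) = (-2*sqrt(5)*u*cos(v)/(5*Abs(u)), -2*sqrt(5)*u*sin(v)/(5*Abs(u)), sqrt(5)*u/(5*Abs(u))), and the second partials r_uu, r_uv, r_vv. Take dot products:
  L(u, v) = r_uu · N̂ = 0,
  M(u, v) = r_uv · N̂ = 0,
  N(u, v) = r_vv · N̂ = 2*sqrt(5)*u^2/(5*Abs(u)).
Evaluating at (u, v) = (9/2, pi/2):
  L = 0, M = 0, N = 9*sqrt(5)/5.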